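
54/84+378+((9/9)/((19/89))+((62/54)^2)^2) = 54434038151/141363306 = 385.06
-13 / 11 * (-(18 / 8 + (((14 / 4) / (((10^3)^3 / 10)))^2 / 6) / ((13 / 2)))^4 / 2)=151784864010000008475735996000000177483360600000001651791960000000005764801 / 10022538240000000000000000000000000000000000000000000000000000000000000000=15.14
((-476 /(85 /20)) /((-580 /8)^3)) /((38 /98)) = 43904 /57923875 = 0.00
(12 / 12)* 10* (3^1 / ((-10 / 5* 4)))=-15 / 4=-3.75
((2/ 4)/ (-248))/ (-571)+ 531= 531.00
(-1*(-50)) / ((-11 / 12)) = -600 / 11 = -54.55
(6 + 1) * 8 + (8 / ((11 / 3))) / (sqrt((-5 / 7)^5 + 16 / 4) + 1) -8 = 147 * sqrt(448721) / 65032 + 3071115 / 65032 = 48.74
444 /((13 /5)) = 2220 /13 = 170.77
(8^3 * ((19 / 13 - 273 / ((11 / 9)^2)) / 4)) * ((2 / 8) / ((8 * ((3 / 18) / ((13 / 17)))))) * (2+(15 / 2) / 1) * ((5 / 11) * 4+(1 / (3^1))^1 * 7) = -2969190040 / 22627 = -131223.32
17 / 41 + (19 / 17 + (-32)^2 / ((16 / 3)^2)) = 37.53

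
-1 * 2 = -2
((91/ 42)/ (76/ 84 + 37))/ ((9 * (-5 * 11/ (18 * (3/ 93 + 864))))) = -44317/ 24676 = -1.80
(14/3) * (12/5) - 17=-29/5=-5.80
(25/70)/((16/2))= 5/112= 0.04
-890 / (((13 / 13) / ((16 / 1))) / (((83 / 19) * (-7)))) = 8273440 / 19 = 435444.21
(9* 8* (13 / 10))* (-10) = -936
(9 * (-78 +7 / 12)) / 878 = -2787 / 3512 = -0.79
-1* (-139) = 139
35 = 35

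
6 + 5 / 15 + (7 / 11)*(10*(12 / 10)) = 461 / 33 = 13.97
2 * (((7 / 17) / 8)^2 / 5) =49 / 46240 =0.00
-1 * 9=-9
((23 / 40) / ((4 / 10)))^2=529 / 256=2.07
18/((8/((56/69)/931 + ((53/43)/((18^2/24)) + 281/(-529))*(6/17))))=-35730455/102861934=-0.35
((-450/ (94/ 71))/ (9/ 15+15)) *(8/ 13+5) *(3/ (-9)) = 647875/ 15886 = 40.78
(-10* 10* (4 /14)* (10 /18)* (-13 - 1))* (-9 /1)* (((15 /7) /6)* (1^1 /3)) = -238.10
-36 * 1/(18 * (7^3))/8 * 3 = -3/1372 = -0.00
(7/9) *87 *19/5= 3857/15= 257.13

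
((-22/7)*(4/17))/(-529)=88/62951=0.00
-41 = -41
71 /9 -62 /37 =2069 /333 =6.21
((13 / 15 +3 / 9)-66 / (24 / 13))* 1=-34.55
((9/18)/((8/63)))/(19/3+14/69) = 4347/7216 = 0.60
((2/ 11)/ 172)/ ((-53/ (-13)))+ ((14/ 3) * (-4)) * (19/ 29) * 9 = -160040119/ 1454002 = -110.07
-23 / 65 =-0.35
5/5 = 1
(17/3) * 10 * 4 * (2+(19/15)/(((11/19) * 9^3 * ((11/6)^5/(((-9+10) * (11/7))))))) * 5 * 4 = 276008415040/30438639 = 9067.70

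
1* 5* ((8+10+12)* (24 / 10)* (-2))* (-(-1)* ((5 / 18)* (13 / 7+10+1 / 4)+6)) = -47190 / 7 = -6741.43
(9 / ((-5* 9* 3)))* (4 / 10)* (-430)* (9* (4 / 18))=344 / 15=22.93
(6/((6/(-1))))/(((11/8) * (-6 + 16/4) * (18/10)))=20/99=0.20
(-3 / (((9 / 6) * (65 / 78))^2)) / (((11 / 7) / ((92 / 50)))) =-15456 / 6875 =-2.25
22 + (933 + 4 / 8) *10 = 9357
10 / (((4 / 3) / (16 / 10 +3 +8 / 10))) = 81 / 2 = 40.50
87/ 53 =1.64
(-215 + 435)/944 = 0.23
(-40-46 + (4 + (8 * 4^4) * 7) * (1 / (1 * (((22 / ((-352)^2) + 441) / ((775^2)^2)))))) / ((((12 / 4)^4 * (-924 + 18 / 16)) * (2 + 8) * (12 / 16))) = -4356671477799835616 / 208222079355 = -20923196.48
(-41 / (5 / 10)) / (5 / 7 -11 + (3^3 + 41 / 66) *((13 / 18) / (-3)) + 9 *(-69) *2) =2045736 / 31407917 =0.07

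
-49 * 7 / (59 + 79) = -343 / 138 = -2.49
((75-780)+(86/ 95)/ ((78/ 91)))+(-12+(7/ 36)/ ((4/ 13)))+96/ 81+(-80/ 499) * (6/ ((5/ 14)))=-716.82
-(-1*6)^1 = 6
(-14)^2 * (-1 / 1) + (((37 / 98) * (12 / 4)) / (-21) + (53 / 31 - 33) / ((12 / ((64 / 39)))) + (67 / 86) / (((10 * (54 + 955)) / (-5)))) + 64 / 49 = -42970831858273 / 215904298428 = -199.03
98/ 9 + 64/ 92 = 2398/ 207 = 11.58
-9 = -9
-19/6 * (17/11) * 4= -646/33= -19.58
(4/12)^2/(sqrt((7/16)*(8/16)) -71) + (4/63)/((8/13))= 2065157/20324430 -4*sqrt(14)/1451745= 0.10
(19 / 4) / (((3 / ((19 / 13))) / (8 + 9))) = 6137 / 156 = 39.34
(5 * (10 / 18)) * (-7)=-175 / 9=-19.44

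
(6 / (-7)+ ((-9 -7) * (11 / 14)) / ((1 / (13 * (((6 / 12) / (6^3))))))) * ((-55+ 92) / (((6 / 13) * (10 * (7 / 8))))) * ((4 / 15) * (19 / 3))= -17071652 / 893025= -19.12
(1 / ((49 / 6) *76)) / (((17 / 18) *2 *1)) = 27 / 31654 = 0.00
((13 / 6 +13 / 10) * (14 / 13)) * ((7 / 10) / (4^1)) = 49 / 75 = 0.65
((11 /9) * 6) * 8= 176 /3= 58.67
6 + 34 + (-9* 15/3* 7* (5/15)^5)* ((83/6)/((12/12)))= 3575/162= 22.07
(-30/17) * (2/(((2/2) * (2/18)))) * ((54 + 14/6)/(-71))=30420/1207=25.20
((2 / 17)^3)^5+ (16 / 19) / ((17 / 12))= 0.59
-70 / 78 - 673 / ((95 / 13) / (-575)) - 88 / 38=39236884 / 741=52951.26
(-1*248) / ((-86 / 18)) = 2232 / 43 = 51.91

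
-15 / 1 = -15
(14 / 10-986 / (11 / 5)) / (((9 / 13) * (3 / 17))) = -1810211 / 495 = -3656.99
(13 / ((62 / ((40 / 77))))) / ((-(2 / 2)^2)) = -260 / 2387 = -0.11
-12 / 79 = -0.15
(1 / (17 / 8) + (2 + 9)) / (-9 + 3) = -65 / 34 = -1.91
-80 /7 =-11.43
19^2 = 361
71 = 71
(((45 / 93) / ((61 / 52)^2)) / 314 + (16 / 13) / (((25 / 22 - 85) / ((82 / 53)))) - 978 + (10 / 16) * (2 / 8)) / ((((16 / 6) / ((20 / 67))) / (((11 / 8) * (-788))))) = 38075068463928166627 / 321030477865344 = 118602.66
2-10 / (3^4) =152 / 81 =1.88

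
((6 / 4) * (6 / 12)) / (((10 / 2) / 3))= 9 / 20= 0.45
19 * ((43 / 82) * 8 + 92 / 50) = 117534 / 1025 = 114.67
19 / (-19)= -1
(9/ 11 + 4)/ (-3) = -53/ 33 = -1.61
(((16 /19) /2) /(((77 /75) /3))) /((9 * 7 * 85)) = 40 /174097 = 0.00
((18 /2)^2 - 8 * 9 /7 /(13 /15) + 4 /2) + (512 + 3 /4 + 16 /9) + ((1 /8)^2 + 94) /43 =1324939171 /2253888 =587.85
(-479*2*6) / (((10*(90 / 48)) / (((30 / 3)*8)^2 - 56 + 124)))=-49570752 / 25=-1982830.08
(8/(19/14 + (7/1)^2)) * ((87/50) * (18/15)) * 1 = 9744/29375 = 0.33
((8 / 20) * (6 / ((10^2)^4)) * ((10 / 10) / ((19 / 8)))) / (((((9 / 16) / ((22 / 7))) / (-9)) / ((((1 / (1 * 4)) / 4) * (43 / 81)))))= -473 / 28054687500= -0.00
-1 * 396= -396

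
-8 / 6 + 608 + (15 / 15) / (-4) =7277 / 12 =606.42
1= 1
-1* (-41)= 41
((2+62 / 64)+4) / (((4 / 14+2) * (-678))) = -1561 / 347136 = -0.00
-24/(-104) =3/13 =0.23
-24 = -24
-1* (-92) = 92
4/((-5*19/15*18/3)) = -2/19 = -0.11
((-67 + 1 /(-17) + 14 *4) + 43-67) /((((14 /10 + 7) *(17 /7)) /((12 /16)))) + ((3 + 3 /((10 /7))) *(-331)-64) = -2533647 /1445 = -1753.39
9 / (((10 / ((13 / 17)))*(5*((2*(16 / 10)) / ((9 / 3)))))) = 351 / 2720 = 0.13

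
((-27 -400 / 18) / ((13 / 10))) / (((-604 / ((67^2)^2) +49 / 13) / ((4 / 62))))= -178538932060 / 275483784483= -0.65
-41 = -41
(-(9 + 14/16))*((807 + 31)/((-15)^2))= -33101/900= -36.78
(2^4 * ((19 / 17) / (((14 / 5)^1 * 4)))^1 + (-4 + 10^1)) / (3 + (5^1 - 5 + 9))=226 / 357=0.63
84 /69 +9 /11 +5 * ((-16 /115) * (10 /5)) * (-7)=2979 /253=11.77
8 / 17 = 0.47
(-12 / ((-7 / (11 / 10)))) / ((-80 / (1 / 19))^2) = 33 / 40432000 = 0.00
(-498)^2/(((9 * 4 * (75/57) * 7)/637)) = 11911081/25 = 476443.24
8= 8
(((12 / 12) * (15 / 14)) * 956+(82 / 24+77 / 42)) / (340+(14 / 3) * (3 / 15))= 432405 / 143192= 3.02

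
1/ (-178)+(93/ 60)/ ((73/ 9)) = 24101/ 129940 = 0.19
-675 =-675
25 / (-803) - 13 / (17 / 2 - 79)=17353 / 113223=0.15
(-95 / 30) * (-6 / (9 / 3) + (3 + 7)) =-76 / 3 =-25.33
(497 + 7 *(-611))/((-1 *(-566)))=-1890/283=-6.68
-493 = -493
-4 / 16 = -1 / 4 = -0.25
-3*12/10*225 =-810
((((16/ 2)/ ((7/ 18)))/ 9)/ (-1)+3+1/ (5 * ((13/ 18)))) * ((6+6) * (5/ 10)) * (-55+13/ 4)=-280071/ 910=-307.77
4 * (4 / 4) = 4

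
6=6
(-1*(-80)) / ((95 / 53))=848 / 19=44.63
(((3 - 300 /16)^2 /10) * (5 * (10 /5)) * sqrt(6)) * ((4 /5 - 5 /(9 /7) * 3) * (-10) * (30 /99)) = 359415 * sqrt(6) /44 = 20008.71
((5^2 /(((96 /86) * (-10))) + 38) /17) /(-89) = -3433 /145248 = -0.02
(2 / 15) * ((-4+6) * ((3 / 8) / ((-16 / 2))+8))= 509 / 240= 2.12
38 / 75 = 0.51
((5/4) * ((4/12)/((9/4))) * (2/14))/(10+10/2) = 1/567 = 0.00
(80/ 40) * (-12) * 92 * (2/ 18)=-736/ 3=-245.33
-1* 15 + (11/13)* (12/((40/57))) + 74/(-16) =-2681/520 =-5.16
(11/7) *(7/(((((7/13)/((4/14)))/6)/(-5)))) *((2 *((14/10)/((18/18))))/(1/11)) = -37752/7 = -5393.14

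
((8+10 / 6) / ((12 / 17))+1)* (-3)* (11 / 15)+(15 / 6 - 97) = -22829 / 180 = -126.83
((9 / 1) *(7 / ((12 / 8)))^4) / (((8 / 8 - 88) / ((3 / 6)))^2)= 9604 / 68121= 0.14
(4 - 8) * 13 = -52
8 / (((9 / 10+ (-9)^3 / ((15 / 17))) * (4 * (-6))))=10 / 24759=0.00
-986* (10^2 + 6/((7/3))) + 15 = -707843/7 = -101120.43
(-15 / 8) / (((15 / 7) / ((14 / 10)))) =-49 / 40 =-1.22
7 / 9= 0.78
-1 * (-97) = 97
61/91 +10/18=1004/819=1.23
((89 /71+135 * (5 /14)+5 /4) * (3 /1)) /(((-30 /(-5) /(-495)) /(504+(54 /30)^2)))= -126580131513 /19880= -6367209.83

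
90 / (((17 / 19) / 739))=1263690 / 17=74334.71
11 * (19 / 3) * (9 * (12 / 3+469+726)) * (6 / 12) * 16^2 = 96226944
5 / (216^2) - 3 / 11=-139913 / 513216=-0.27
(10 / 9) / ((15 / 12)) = 8 / 9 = 0.89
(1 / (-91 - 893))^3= -1 / 952763904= -0.00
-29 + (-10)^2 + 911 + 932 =1914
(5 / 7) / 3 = 5 / 21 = 0.24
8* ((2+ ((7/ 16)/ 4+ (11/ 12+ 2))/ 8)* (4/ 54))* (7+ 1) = 3653/ 324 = 11.27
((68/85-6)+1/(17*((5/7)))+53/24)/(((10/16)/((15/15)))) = -1187/255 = -4.65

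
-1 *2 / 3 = -2 / 3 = -0.67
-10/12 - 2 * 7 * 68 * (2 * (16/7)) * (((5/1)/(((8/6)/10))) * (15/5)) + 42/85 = -249696173/510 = -489600.34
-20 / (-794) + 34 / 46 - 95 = -94.24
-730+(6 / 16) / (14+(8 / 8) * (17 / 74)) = -1024883 / 1404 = -729.97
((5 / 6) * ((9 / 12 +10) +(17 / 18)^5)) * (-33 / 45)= -239059843 / 34012224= -7.03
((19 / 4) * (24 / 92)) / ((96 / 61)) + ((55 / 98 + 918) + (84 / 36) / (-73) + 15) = 14758495309 / 15796032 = 934.32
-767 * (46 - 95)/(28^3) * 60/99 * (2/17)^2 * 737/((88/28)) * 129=11048635/25432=434.44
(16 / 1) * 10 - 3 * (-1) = 163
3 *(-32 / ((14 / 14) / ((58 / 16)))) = -348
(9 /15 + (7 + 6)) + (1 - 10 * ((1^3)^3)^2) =23 /5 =4.60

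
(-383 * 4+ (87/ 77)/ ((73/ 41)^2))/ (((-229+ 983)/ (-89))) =55935067901/ 309391082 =180.79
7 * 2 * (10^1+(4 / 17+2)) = 2912 / 17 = 171.29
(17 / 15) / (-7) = -17 / 105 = -0.16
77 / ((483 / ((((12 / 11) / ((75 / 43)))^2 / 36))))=7396 / 4269375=0.00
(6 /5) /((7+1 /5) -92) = -3 /212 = -0.01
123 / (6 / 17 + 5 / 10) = 4182 / 29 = 144.21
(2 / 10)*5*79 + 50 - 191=-62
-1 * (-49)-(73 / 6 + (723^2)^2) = -1639473644425 / 6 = -273245607404.17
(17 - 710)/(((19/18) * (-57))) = 4158/361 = 11.52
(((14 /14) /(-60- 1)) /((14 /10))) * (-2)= 10 /427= 0.02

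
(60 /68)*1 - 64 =-1073 /17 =-63.12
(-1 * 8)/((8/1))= -1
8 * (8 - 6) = 16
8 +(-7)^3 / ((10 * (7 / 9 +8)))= 3233 / 790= 4.09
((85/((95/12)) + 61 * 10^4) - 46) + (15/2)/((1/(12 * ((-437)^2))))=338146320/19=17797174.74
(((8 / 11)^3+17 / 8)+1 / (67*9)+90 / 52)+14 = 1522662169 / 83469672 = 18.24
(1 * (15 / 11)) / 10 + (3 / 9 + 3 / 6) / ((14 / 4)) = 173 / 462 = 0.37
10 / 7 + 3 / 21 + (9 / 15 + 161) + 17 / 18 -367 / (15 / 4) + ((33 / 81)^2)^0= 42367 / 630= 67.25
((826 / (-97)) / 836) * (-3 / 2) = 1239 / 81092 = 0.02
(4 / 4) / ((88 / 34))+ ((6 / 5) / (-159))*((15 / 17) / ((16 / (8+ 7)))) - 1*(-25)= 25.38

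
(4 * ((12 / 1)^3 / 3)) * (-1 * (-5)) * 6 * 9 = 622080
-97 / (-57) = 97 / 57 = 1.70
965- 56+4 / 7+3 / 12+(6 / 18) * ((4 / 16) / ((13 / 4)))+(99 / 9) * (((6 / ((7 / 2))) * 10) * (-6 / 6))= 112519 / 156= 721.28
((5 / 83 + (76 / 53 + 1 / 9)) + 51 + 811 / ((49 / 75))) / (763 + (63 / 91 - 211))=32632271464 / 13938605415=2.34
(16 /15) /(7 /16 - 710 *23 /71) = -256 /55095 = -0.00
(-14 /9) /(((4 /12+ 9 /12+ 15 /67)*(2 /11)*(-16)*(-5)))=-5159 /63060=-0.08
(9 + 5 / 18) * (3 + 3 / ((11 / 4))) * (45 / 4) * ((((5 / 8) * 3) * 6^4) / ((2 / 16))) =91307250 / 11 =8300659.09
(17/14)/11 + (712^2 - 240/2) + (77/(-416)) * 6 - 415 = 8110630525/16016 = 506408.00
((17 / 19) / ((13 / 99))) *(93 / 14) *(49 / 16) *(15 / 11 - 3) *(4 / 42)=-42687 / 1976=-21.60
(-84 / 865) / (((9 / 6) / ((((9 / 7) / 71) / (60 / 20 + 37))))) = -0.00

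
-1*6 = -6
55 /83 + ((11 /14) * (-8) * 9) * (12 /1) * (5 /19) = -1964765 /11039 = -177.98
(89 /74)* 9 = 801 /74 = 10.82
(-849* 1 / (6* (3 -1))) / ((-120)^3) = 283 / 6912000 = 0.00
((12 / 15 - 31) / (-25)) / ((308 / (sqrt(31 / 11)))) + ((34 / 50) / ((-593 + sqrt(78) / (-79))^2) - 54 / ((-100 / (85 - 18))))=106097 / (25 *(sqrt(78) + 46847)^2) + 151 *sqrt(341) / 423500 + 1809 / 50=36.19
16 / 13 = 1.23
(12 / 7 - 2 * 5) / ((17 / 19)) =-9.26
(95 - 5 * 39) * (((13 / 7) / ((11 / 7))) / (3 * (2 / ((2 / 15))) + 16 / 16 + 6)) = -25 / 11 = -2.27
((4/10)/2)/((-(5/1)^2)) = -1/125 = -0.01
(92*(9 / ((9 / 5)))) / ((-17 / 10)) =-4600 / 17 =-270.59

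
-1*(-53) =53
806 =806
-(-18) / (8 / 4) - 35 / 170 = 299 / 34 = 8.79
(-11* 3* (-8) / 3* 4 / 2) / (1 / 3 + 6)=528 / 19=27.79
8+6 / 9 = 8.67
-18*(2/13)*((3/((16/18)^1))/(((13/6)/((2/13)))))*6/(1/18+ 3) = -157464/120835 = -1.30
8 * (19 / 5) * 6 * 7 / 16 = 399 / 5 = 79.80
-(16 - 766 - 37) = 787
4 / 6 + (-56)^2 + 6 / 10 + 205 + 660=60034 / 15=4002.27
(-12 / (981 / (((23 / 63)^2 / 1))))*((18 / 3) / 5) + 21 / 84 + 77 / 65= 1.43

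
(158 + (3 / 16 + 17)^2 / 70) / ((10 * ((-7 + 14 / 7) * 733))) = -581397 / 131353600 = -0.00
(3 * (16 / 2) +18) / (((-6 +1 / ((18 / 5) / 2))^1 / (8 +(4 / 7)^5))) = -7315920 / 117649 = -62.18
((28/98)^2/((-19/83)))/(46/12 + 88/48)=-996/15827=-0.06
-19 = -19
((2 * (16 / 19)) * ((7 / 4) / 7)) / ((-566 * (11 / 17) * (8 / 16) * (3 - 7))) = 34 / 59147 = 0.00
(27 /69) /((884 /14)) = 63 /10166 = 0.01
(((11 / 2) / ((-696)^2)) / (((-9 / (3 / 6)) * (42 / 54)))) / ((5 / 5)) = -11 / 13563648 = -0.00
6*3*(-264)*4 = -19008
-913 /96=-9.51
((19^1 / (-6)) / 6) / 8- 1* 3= -883 / 288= -3.07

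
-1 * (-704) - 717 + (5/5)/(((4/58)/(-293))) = -4261.50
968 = 968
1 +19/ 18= 37/ 18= 2.06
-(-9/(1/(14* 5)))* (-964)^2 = 585456480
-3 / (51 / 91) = -91 / 17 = -5.35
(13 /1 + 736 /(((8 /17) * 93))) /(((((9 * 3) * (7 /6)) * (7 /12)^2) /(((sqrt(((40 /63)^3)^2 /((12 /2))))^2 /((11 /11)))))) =0.03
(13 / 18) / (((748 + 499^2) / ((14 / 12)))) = 0.00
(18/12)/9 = 1/6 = 0.17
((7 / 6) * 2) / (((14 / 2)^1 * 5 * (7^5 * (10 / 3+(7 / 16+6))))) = 0.00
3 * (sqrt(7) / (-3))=-sqrt(7)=-2.65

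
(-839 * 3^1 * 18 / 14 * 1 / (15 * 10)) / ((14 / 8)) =-15102 / 1225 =-12.33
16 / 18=8 / 9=0.89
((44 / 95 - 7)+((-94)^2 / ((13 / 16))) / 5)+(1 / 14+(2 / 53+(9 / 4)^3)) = 63925335809 / 29323840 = 2179.98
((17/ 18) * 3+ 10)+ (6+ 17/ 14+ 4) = 505/ 21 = 24.05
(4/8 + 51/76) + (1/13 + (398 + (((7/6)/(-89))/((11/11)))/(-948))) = 49921690735/125039304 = 399.25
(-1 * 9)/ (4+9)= -9/ 13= -0.69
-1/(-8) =1/8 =0.12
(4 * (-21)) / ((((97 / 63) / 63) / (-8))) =2667168 / 97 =27496.58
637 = 637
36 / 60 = 0.60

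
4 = 4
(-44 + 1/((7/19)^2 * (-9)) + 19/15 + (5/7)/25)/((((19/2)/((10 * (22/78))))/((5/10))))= -111122/17199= -6.46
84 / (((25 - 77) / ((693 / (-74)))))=14553 / 962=15.13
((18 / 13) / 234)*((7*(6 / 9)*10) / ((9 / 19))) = 2660 / 4563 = 0.58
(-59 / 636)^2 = 3481 / 404496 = 0.01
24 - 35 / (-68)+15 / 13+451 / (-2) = -176651 / 884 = -199.83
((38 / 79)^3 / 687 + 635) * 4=860343413708 / 338717793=2540.00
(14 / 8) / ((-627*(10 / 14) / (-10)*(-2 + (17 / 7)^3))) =16807 / 5300658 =0.00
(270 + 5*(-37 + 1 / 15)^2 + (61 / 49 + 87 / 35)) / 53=3128492 / 23373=133.85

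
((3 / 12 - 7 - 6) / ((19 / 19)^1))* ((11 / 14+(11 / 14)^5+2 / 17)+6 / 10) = -247246677 / 10756480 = -22.99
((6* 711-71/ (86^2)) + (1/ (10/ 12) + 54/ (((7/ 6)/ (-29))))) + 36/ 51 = 2925.61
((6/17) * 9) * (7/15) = 126/85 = 1.48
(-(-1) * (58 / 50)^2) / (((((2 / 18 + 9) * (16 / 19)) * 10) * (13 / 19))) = 0.03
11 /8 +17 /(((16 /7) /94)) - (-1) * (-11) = 1379 /2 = 689.50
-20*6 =-120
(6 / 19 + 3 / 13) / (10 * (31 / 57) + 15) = 81 / 3029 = 0.03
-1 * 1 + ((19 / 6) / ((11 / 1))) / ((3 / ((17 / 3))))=-271 / 594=-0.46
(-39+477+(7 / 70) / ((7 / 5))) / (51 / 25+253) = 153325 / 89264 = 1.72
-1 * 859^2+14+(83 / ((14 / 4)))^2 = -36127927 / 49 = -737304.63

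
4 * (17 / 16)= 17 / 4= 4.25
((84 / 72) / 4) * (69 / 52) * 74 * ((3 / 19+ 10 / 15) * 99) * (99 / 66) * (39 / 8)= 83153763 / 4864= 17095.76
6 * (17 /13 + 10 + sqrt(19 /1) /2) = 3 * sqrt(19) + 882 /13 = 80.92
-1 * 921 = -921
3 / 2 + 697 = 1397 / 2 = 698.50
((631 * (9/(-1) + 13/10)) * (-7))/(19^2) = 340109/3610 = 94.21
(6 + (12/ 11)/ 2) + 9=171/ 11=15.55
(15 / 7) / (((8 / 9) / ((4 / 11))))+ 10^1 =1675 / 154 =10.88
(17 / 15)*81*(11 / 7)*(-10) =-10098 / 7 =-1442.57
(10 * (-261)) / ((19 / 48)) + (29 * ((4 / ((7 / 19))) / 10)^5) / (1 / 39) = -4877255974848 / 997915625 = -4887.44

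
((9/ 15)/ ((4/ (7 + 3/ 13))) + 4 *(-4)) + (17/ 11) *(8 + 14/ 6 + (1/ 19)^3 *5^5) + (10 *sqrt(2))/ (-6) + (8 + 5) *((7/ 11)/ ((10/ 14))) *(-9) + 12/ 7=-20754869893/ 205975770-5 *sqrt(2)/ 3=-103.12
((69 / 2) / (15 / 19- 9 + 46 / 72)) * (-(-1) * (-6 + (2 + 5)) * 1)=-23598 / 5179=-4.56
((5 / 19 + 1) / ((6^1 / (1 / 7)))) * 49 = 28 / 19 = 1.47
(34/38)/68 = 1/76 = 0.01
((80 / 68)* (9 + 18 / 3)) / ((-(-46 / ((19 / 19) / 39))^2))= -25 / 4559451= -0.00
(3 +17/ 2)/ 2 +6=47/ 4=11.75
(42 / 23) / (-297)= -14 / 2277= -0.01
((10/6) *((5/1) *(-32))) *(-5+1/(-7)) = 9600/7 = 1371.43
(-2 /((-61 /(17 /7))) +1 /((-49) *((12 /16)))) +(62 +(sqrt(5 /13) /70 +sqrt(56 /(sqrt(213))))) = sqrt(65) /910 +2 *sqrt(14) *213^(3 /4) /213 +556424 /8967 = 64.02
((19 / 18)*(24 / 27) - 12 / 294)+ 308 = 1226014 / 3969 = 308.90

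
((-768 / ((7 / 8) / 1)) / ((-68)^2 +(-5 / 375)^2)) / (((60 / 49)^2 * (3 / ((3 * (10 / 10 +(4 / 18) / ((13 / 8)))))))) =-145980800 / 1014390039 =-0.14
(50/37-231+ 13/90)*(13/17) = -9935237/56610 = -175.50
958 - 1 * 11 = 947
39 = 39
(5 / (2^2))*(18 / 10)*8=18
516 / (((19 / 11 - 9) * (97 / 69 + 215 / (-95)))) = 1860309 / 22480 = 82.75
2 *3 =6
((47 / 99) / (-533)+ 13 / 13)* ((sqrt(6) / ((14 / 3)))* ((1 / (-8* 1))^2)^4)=0.00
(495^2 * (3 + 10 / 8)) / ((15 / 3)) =833085 / 4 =208271.25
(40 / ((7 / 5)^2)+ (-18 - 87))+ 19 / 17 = -69534 / 833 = -83.47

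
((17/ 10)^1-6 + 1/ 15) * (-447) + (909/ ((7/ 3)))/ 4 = 278557/ 140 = 1989.69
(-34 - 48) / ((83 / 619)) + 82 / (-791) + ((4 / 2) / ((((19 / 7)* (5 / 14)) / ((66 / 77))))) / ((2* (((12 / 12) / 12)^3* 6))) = -356.99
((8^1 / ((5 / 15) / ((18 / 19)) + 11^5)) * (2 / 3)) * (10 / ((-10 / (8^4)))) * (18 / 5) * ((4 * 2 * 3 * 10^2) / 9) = -130.22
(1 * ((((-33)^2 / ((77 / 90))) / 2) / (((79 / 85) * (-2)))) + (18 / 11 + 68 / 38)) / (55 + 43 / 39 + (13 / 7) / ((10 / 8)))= -5.89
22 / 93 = 0.24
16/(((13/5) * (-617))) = -80/8021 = -0.01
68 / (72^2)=17 / 1296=0.01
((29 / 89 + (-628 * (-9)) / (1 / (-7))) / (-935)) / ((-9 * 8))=-3521167 / 5991480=-0.59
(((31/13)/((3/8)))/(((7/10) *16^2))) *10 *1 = 775/2184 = 0.35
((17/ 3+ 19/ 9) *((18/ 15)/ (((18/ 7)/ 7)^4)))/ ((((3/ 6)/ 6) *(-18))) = -40353607/ 118098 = -341.70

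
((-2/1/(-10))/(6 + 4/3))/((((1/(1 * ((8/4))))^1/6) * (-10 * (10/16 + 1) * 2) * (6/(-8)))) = 48/3575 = 0.01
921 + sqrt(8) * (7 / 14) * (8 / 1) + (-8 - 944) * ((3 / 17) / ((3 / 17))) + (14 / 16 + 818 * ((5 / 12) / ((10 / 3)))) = 83.44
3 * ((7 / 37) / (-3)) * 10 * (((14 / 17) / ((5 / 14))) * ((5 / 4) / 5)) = -686 / 629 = -1.09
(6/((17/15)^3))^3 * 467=3877858546875000/118587876497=32700.30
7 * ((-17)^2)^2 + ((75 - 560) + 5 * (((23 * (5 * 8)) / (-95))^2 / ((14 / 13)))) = 1477277694 / 2527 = 584597.43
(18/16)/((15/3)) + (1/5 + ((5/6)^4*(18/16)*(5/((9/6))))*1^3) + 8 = 88417/8640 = 10.23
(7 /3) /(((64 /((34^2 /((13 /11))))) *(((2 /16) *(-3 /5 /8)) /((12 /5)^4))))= -205083648 /1625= -126205.32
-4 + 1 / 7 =-27 / 7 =-3.86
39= 39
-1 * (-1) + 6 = 7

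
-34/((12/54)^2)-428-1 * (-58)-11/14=-7415/7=-1059.29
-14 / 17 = -0.82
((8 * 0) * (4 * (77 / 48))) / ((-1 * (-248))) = 0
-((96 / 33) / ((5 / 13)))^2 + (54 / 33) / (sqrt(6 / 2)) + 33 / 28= -4745743 / 84700 + 6* sqrt(3) / 11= -55.09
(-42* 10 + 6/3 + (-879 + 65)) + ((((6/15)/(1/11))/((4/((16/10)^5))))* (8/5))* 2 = -93366416/78125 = -1195.09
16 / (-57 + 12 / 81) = -432 / 1535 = -0.28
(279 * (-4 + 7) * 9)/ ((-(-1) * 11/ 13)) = 97929/ 11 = 8902.64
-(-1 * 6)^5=7776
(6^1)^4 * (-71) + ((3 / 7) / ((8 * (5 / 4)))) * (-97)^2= -6412893 / 70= -91612.76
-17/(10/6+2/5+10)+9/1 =1374/181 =7.59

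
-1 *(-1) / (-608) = -1 / 608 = -0.00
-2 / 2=-1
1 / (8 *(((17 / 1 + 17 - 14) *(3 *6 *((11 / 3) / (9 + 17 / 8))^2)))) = 7921 / 2478080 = 0.00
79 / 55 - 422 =-23131 / 55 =-420.56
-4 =-4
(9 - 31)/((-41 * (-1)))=-22/41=-0.54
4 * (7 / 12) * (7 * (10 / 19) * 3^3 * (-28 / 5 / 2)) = -12348 / 19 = -649.89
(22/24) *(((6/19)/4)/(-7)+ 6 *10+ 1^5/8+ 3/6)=709423/12768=55.56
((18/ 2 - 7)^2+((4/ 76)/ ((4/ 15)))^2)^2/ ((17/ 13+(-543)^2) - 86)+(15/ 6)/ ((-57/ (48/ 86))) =-134266003590161/ 5497194099867648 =-0.02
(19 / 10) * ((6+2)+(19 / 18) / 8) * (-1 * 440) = -244739 / 36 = -6798.31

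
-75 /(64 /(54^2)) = -54675 /16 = -3417.19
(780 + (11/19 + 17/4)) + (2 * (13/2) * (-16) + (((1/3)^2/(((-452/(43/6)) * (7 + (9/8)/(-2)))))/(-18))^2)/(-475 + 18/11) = 2485782638657673240829/3165519939925304628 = 785.27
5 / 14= 0.36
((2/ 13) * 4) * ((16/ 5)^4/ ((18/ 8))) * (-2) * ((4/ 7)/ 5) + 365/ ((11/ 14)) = 12893856874/ 28153125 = 457.99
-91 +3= -88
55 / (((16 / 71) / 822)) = 1604955 / 8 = 200619.38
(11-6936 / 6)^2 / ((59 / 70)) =91771750 / 59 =1555453.39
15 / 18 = 5 / 6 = 0.83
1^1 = 1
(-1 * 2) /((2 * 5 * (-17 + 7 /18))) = 18 /1495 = 0.01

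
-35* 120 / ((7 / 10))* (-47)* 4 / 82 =564000 / 41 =13756.10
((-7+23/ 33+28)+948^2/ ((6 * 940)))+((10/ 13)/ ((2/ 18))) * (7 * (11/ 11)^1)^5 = 11748697364/ 100815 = 116537.20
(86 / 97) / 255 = 0.00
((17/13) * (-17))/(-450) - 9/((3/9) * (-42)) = 14174/20475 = 0.69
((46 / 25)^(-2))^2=0.09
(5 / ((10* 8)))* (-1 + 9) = 1 / 2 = 0.50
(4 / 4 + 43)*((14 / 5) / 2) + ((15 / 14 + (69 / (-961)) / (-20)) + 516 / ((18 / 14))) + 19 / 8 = 376483297 / 807240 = 466.38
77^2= 5929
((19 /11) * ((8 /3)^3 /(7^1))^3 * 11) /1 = 2550136832 /6751269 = 377.73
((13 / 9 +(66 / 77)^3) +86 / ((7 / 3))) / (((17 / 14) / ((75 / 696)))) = 3004525 / 869652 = 3.45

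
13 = 13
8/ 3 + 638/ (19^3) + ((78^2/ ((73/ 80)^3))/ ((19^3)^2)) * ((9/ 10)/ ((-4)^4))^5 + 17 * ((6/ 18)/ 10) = 9805036934202086325704267/ 2947686653552877581107200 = 3.33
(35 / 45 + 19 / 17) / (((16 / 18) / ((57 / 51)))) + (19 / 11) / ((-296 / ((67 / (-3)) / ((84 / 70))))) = 42205745 / 16937712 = 2.49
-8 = -8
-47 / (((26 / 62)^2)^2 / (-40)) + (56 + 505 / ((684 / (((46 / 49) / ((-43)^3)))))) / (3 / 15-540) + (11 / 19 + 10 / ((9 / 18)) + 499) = 6296954063837076480907 / 102707899296900534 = 61309.35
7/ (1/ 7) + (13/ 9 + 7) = 517/ 9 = 57.44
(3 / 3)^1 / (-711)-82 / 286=-0.29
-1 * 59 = -59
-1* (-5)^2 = -25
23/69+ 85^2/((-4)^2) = 21691/48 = 451.90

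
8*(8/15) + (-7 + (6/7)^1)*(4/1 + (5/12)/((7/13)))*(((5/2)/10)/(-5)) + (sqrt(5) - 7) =-4967/3920 + sqrt(5) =0.97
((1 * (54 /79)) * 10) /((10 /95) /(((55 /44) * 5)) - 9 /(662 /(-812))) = 42450750 /68662771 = 0.62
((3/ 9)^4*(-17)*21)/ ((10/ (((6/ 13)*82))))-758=-453188/ 585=-774.68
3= 3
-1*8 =-8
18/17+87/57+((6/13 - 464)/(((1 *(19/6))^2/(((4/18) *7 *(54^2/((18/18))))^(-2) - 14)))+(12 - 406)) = 448508453647/1753758216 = 255.74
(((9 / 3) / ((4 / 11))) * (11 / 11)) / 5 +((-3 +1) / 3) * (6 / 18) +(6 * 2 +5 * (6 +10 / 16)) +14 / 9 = 5773 / 120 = 48.11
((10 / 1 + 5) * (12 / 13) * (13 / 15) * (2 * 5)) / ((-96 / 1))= -5 / 4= -1.25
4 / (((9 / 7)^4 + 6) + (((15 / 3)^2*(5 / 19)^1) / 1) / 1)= 91238 / 349249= 0.26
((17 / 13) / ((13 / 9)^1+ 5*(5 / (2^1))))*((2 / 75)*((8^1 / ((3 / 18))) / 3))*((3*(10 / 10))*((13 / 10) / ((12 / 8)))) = 3264 / 31375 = 0.10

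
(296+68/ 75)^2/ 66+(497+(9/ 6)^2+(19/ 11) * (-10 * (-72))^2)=666210420773/ 742500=897253.09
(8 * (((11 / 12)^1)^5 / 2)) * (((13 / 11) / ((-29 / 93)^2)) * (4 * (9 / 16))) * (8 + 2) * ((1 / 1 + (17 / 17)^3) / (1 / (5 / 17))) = 4572750325 / 10980096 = 416.46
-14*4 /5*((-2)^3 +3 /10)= 2156 /25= 86.24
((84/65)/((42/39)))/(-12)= -1/10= -0.10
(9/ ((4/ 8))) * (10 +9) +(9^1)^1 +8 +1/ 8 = 2873/ 8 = 359.12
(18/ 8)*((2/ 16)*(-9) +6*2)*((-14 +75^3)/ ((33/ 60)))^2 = 28790894359575/ 2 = 14395447179787.50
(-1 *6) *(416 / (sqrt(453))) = -832 *sqrt(453) / 151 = -117.27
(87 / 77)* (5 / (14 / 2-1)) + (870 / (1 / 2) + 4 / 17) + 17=4602907 / 2618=1758.18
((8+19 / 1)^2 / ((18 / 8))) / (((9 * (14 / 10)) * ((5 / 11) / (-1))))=-396 / 7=-56.57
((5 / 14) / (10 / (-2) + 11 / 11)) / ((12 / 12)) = -5 / 56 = -0.09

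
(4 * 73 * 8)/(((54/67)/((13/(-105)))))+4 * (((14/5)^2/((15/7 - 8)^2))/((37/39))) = -315524255072/881642475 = -357.88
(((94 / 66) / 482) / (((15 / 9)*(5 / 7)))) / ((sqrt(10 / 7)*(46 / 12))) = 0.00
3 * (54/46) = 81/23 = 3.52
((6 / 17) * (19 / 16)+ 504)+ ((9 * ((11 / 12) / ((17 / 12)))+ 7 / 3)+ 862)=560827 / 408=1374.58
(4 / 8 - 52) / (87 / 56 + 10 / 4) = -2884 / 227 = -12.70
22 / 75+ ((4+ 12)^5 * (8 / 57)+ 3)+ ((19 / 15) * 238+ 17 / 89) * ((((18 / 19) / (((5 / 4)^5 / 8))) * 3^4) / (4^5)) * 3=3893253593807 / 26421875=147349.63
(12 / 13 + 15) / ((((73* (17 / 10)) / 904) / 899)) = 1682280720 / 16133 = 104275.75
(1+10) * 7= 77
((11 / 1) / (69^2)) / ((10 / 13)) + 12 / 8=35779 / 23805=1.50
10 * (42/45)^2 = 392/45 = 8.71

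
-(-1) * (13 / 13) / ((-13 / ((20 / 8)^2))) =-25 / 52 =-0.48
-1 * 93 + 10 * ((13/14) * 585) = 37374/7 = 5339.14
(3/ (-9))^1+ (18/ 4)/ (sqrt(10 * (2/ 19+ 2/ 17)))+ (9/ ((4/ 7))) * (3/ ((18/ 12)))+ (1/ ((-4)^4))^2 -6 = 3 * sqrt(1615)/ 40+ 4947971/ 196608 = 28.18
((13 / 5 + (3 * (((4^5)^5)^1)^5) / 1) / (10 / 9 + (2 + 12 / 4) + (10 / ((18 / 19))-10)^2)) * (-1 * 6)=-6594721332344023942483066255572928501955767095410310248809732714200677461527639 / 1300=-5072862563341556878833128000000000000000000000000000000000000000000000000000.00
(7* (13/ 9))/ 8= 91/ 72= 1.26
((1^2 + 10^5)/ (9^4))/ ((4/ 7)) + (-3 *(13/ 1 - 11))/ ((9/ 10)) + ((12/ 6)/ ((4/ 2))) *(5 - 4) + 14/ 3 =673763/ 26244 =25.67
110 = 110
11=11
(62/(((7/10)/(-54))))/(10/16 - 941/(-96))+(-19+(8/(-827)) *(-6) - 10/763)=-301699439105/631632001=-477.65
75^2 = 5625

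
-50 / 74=-25 / 37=-0.68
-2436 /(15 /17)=-13804 /5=-2760.80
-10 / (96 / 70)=-175 / 24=-7.29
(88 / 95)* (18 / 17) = 1584 / 1615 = 0.98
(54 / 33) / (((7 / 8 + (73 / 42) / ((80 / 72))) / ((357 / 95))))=359856 / 142747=2.52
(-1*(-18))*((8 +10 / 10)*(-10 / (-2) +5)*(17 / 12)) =2295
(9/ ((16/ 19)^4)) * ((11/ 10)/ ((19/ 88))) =7469451/ 81920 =91.18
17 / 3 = 5.67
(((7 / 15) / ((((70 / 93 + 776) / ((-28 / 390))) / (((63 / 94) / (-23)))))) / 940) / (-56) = -4557 / 190850195432000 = -0.00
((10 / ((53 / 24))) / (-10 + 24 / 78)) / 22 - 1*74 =-906242 / 12243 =-74.02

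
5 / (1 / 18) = 90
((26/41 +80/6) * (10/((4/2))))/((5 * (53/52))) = 89336/6519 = 13.70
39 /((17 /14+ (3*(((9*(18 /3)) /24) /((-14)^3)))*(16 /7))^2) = 26.70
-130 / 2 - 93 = -158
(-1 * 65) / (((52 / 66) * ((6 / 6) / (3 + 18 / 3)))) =-742.50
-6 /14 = -0.43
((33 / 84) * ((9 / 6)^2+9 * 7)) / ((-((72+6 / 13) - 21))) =-12441 / 24976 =-0.50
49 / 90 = 0.54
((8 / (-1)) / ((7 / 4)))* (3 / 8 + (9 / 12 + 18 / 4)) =-180 / 7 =-25.71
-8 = -8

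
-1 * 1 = -1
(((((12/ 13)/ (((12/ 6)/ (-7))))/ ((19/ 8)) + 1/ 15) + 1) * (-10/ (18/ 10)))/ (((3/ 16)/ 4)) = 696320/ 20007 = 34.80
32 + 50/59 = 1938/59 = 32.85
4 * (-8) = -32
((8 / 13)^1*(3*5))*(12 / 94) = 720 / 611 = 1.18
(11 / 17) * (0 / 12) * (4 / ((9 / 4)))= 0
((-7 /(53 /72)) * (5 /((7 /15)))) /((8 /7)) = -89.15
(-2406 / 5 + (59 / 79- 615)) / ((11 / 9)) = -3894336 / 4345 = -896.28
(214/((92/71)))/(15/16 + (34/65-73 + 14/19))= -75058360/32178357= -2.33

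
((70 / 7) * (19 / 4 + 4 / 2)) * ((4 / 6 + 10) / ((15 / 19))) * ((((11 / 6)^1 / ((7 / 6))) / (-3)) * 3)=-1433.14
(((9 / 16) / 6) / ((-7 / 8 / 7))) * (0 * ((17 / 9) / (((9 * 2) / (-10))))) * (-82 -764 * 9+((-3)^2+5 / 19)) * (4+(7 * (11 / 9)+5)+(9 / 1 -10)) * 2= 0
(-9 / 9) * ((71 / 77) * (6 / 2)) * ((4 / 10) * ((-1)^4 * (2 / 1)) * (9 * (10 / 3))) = -5112 / 77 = -66.39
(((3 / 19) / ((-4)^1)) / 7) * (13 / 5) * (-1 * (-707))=-3939 / 380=-10.37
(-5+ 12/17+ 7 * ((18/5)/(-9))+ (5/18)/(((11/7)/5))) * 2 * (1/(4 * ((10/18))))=-104519/18700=-5.59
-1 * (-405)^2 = -164025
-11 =-11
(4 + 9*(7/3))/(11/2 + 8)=1.85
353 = 353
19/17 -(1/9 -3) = 613/153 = 4.01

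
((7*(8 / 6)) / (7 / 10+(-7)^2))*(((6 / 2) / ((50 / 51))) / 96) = 17 / 2840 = 0.01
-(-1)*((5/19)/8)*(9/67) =45/10184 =0.00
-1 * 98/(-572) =49/286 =0.17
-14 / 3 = -4.67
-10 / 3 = -3.33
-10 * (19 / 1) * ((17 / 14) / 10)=-323 / 14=-23.07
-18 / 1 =-18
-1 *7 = -7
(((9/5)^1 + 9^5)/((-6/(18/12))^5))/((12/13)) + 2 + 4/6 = -59.81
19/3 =6.33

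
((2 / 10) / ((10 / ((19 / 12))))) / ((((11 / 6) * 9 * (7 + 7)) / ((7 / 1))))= 19 / 19800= 0.00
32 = 32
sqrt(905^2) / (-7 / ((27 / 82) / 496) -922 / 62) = -757485 / 8838271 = -0.09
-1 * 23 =-23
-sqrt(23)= -4.80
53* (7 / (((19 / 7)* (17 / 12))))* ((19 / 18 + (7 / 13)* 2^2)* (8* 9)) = 93616656 / 4199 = 22294.99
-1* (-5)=5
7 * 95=665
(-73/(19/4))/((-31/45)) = 22.31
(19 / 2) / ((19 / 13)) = 13 / 2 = 6.50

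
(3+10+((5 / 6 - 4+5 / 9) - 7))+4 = 133 / 18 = 7.39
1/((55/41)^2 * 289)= 1681/874225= 0.00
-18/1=-18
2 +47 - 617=-568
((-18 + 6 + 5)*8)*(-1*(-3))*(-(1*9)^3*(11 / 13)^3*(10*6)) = 9780613920 / 2197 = 4451804.24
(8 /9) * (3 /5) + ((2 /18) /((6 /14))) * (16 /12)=356 /405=0.88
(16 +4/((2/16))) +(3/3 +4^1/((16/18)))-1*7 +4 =101/2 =50.50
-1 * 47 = -47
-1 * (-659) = 659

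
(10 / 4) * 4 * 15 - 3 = 147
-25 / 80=-5 / 16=-0.31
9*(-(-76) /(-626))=-342 /313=-1.09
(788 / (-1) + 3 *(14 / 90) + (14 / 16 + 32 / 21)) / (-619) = 659513 / 519960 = 1.27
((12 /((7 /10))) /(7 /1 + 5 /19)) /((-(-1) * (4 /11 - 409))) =-836 /144739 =-0.01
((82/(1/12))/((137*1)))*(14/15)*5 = 4592/137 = 33.52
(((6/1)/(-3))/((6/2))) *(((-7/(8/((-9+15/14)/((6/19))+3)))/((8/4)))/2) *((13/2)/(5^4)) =-8047/240000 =-0.03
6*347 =2082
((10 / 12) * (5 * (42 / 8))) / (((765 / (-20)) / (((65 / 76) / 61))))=-0.01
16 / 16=1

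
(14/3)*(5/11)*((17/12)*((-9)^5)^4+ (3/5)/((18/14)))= 7233810948138872636791/198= 36534398727974104226.22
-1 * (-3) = 3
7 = 7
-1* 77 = -77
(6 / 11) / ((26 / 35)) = 105 / 143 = 0.73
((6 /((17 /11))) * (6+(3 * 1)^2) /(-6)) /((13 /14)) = -2310 /221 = -10.45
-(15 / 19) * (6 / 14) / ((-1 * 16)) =45 / 2128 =0.02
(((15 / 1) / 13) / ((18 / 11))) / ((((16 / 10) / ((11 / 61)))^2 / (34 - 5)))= 4824875 / 18575232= 0.26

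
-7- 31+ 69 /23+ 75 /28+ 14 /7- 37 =-1885 /28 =-67.32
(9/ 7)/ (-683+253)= -9/ 3010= -0.00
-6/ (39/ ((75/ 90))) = -0.13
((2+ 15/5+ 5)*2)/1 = 20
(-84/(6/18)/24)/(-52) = 21/104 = 0.20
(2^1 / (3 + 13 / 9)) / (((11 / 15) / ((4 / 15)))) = 9 / 55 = 0.16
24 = 24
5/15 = 1/3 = 0.33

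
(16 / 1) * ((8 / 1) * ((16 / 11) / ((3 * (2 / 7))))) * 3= 7168 / 11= 651.64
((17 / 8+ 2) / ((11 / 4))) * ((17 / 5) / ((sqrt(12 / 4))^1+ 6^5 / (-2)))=-33048 / 25194235-17 * sqrt(3) / 50388470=-0.00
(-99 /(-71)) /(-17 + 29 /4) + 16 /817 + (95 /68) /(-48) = -375438709 /2461353024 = -0.15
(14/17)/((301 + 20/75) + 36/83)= 17430/6385489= 0.00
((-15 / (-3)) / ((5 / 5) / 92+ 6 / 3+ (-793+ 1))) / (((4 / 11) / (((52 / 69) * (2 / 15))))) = -1144 / 654111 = -0.00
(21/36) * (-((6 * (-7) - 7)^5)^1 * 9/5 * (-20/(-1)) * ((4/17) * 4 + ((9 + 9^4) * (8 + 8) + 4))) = 10601184234771396/17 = 623599072633611.53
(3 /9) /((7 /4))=4 /21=0.19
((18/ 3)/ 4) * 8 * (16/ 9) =64/ 3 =21.33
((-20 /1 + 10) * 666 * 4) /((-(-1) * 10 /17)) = -45288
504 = 504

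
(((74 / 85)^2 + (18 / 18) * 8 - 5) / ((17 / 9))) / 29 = 244359 / 3561925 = 0.07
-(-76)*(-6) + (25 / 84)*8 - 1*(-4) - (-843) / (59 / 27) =-79097 / 1239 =-63.84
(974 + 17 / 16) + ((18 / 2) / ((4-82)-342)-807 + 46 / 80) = 18885 / 112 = 168.62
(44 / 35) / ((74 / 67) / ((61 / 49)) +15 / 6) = 32696 / 88095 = 0.37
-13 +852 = 839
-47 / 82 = -0.57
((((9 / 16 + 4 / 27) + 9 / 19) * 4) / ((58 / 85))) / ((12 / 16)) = 9.26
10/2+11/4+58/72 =77/9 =8.56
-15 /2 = -7.50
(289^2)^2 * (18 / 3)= 41854544646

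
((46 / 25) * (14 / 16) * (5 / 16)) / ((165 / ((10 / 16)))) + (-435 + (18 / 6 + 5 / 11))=-36456799 / 84480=-431.54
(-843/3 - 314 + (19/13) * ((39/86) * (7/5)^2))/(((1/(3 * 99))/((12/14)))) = -162474741/1075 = -151139.29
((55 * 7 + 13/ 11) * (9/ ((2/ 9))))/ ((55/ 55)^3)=172044/ 11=15640.36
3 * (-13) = -39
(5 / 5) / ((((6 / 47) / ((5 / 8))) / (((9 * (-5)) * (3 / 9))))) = -1175 / 16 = -73.44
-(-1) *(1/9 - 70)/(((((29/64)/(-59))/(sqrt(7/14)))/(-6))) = -2375104 *sqrt(2)/87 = -38608.10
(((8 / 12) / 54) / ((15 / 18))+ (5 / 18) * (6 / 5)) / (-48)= -47 / 6480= -0.01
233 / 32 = 7.28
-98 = -98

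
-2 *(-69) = 138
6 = 6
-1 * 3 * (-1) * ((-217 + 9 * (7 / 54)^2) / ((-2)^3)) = 70259 / 864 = 81.32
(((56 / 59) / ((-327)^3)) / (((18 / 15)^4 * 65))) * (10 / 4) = -4375 / 8689276801764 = -0.00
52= 52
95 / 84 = 1.13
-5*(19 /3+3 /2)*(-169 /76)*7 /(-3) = -203.22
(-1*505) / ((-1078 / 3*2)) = 0.70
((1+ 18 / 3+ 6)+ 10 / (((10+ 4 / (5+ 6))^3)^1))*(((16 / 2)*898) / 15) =17307497036 / 2777895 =6230.44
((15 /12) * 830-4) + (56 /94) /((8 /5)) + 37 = 50331 /47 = 1070.87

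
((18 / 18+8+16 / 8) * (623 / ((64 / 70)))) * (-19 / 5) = -911449 / 32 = -28482.78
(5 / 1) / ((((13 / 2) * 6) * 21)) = 0.01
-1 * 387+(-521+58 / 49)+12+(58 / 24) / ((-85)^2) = -3801446779 / 4248300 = -894.82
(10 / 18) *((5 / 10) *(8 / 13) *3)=20 / 39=0.51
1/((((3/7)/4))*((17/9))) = 84/17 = 4.94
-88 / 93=-0.95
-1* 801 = -801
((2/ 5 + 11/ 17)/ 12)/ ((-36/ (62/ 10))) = -2759/ 183600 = -0.02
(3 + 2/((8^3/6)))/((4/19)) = 7353/512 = 14.36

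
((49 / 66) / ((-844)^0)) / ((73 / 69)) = 1127 / 1606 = 0.70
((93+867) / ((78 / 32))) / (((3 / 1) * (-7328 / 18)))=-960 / 2977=-0.32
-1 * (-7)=7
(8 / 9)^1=8 / 9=0.89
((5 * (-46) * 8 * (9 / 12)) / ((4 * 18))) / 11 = -115 / 66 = -1.74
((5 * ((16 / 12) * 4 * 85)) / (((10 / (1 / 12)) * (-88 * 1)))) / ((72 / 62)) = -2635 / 14256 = -0.18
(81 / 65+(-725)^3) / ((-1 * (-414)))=-920478.56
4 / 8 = 1 / 2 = 0.50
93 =93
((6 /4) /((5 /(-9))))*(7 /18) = -21 /20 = -1.05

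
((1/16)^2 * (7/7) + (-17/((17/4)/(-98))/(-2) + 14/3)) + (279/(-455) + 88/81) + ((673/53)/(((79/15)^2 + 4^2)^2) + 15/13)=-706650826899244529/3725180850343680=-189.70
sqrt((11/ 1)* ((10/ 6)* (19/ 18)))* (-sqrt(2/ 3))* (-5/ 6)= 5* sqrt(1045)/ 54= 2.99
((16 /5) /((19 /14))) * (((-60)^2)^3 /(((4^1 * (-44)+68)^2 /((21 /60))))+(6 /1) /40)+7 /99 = 3301053.06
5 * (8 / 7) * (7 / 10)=4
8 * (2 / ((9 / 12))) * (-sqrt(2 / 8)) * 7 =-224 / 3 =-74.67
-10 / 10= -1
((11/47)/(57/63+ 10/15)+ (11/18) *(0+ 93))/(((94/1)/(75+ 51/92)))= 37231873/812912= 45.80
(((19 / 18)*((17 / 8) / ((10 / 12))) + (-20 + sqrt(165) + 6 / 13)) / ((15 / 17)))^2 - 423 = 84038023729 / 547560000 - 7595209*sqrt(165) / 175500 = -402.43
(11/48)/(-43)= -11/2064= -0.01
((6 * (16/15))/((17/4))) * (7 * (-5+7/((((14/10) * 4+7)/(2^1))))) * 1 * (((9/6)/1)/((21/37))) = -16576/153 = -108.34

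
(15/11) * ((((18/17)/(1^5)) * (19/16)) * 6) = 7695/748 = 10.29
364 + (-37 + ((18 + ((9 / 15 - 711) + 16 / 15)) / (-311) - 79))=233458 / 933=250.22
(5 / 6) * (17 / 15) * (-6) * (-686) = 3887.33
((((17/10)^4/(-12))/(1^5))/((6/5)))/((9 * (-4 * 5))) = 83521/25920000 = 0.00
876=876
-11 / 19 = -0.58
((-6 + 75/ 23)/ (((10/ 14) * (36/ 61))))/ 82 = -2989/ 37720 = -0.08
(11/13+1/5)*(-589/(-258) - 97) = -830858/8385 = -99.09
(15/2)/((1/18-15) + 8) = -27/25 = -1.08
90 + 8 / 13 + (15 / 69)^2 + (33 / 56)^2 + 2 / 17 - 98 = -2519623763 / 366626624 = -6.87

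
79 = 79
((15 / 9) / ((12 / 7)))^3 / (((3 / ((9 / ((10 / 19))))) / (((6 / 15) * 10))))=20.95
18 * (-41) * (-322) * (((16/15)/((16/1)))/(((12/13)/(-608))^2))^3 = 1571778578631554633826304/273375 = 5749532980819587137.91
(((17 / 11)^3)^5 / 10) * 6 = 8587269154529447379 / 20886240847078255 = 411.14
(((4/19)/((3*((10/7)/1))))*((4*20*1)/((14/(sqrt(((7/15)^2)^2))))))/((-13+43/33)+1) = -8624/1509075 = -0.01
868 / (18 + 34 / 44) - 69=-1343 / 59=-22.76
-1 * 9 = -9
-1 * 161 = -161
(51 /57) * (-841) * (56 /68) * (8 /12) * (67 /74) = -788858 /2109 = -374.04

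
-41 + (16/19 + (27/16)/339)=-1379333/34352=-40.15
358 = 358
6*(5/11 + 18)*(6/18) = 406/11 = 36.91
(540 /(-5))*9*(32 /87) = -10368 /29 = -357.52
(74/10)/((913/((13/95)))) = 481/433675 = 0.00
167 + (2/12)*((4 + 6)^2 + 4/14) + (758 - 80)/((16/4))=4945/14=353.21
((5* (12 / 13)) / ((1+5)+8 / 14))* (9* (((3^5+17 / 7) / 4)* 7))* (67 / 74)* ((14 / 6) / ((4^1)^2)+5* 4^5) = 4455557867565 / 354016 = 12585752.81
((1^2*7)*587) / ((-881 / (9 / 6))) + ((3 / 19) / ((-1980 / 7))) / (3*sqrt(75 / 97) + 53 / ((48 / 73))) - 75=-31283892709731479 / 381529338883990 + 576*sqrt(291) / 43306394879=-82.00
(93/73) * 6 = 558/73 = 7.64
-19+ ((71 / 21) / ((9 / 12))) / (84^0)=-913 / 63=-14.49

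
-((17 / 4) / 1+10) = -57 / 4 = -14.25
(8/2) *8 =32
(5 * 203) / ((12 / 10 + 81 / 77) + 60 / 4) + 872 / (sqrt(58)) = 390775 / 6642 + 436 * sqrt(58) / 29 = 173.33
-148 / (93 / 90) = -4440 / 31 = -143.23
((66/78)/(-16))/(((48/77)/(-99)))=27951/3328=8.40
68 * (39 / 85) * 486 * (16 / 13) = 93312 / 5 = 18662.40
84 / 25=3.36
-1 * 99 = -99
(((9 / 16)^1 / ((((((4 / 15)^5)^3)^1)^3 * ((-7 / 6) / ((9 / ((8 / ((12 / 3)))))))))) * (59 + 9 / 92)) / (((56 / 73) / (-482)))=5464477922670004593223302000000.00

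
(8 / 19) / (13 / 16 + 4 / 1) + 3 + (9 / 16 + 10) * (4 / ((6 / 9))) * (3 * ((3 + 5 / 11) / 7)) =51559 / 532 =96.92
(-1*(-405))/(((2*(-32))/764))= -77355/16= -4834.69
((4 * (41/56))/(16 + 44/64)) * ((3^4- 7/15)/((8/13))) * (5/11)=643864/61677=10.44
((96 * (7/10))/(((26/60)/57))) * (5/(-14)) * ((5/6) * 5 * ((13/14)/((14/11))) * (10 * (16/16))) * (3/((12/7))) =-1175625/7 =-167946.43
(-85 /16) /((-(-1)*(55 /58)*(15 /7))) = -3451 /1320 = -2.61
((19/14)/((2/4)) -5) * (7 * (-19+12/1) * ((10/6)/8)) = 70/3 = 23.33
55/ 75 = 0.73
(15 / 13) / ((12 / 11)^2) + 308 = 192797 / 624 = 308.97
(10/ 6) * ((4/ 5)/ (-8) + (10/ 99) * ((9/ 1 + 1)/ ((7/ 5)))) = 4307/ 4158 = 1.04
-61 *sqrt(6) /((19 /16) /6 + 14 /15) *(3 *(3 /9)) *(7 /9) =-68320 *sqrt(6) /1629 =-102.73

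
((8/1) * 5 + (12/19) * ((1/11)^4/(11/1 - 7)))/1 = 11127163/278179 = 40.00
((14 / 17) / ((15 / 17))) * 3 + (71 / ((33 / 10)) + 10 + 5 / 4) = 23473 / 660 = 35.57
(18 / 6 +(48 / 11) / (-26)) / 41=405 / 5863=0.07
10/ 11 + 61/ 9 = 761/ 99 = 7.69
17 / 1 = 17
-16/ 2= -8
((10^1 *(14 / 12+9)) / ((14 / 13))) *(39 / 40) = 10309 / 112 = 92.04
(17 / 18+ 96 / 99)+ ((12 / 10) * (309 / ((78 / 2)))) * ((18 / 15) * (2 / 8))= 306721 / 64350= 4.77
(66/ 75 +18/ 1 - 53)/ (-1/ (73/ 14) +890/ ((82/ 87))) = -2553029/ 70640525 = -0.04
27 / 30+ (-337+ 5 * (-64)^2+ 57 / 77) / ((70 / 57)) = 88415727 / 5390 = 16403.66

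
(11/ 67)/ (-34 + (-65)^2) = 1/ 25527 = 0.00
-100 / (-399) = 100 / 399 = 0.25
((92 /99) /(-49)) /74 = -46 /179487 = -0.00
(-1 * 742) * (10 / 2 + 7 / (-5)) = -13356 / 5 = -2671.20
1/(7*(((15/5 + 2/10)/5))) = 25/112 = 0.22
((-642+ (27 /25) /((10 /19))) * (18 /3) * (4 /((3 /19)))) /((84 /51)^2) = -878488617 /24500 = -35856.68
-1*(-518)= 518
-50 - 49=-99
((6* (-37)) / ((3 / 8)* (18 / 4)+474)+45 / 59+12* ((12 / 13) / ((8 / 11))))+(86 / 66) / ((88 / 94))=810207829 / 47888412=16.92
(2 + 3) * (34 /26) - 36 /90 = 399 /65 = 6.14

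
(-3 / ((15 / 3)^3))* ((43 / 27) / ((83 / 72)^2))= -24768 / 861125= -0.03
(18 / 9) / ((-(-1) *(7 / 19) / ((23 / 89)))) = 874 / 623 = 1.40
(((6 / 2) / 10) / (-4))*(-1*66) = 99 / 20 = 4.95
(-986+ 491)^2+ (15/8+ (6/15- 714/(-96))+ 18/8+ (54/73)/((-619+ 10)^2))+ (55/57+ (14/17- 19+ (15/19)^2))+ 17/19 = 1085640623182831279/4430801570160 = 245021.27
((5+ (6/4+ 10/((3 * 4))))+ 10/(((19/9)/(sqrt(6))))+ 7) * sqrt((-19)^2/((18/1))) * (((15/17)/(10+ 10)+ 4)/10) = 825 * sqrt(3)/68+ 44935 * sqrt(2)/2448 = 46.97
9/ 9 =1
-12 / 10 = -6 / 5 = -1.20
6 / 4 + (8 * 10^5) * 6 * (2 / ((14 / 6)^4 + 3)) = 388801983 / 1322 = 294101.35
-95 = -95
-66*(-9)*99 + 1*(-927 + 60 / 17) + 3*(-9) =983544 / 17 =57855.53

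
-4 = -4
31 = 31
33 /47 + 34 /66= 1888 /1551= 1.22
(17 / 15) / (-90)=-17 / 1350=-0.01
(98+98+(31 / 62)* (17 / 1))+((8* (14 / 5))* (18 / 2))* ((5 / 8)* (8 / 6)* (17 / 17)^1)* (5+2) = 1380.50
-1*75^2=-5625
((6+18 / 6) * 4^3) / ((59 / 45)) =25920 / 59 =439.32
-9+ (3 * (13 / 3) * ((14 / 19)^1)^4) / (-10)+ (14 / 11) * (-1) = -76378109 / 7167655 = -10.66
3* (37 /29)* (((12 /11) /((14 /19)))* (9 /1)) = 113886 /2233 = 51.00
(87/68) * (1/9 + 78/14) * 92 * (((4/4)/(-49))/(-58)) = 4117/17493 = 0.24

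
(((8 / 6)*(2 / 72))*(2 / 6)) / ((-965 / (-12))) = 4 / 26055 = 0.00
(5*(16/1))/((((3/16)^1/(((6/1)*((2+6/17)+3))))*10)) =23296/17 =1370.35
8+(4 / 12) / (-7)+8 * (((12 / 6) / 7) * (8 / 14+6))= 3377 / 147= 22.97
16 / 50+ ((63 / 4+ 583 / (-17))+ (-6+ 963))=1595919 / 1700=938.78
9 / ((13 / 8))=72 / 13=5.54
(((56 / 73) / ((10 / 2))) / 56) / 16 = 1 / 5840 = 0.00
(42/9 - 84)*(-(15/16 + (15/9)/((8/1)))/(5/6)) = 1309/12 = 109.08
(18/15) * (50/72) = 5/6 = 0.83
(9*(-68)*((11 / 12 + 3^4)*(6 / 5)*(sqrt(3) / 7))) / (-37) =300798*sqrt(3) / 1295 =402.31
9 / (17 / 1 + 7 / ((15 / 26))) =135 / 437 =0.31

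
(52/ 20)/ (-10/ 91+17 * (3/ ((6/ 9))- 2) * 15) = 2366/ 580025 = 0.00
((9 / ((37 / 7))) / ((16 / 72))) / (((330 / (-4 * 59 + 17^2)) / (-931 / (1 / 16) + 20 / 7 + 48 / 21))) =-3390039 / 185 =-18324.54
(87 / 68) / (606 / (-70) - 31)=-3045 / 94384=-0.03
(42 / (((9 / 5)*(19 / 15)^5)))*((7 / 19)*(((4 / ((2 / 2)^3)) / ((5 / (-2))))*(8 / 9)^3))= -1254400000 / 423412929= -2.96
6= 6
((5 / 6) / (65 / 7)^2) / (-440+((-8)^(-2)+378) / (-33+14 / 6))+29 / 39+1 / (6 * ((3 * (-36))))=1082107173889 / 1458316000440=0.74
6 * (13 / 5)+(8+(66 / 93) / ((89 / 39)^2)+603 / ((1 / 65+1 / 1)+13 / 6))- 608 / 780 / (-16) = 25347738094073 / 118844228490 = 213.29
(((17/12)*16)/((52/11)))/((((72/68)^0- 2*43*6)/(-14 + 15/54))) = 3553/27810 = 0.13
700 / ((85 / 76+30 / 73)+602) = 3883600 / 3348381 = 1.16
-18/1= -18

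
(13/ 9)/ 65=1/ 45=0.02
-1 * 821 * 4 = -3284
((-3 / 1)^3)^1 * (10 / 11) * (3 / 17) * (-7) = 5670 / 187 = 30.32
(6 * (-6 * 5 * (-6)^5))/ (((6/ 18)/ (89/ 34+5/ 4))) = 276086880/ 17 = 16240404.71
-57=-57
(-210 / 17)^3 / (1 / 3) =-5655.00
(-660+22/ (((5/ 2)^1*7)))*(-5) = 23056/ 7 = 3293.71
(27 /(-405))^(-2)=225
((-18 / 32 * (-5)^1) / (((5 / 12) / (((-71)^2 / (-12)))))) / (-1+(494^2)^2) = -5041 / 105873012080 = -0.00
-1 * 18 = -18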